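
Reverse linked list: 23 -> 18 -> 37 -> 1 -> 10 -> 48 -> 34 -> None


Step 1: curr=23, set curr.next=prev(None) | reversed so far: 23
Step 2: curr=18, set curr.next=prev(23) | reversed so far: 18 -> 23
Step 3: curr=37, set curr.next=prev(18) | reversed so far: 37 -> 18 -> 23
Step 4: curr=1, set curr.next=prev(37) | reversed so far: 1 -> 37 -> 18 -> 23
Step 5: curr=10, set curr.next=prev(1) | reversed so far: 10 -> 1 -> 37 -> 18 -> 23
Step 6: curr=48, set curr.next=prev(10) | reversed so far: 48 -> 10 -> 1 -> 37 -> 18 -> 23
Step 7: curr=34, set curr.next=prev(48) | reversed so far: 34 -> 48 -> 10 -> 1 -> 37 -> 18 -> 23

34 -> 48 -> 10 -> 1 -> 37 -> 18 -> 23 -> None


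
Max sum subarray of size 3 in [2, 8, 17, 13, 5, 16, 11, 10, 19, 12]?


[0:3]: 27
[1:4]: 38
[2:5]: 35
[3:6]: 34
[4:7]: 32
[5:8]: 37
[6:9]: 40
[7:10]: 41

Max: 41 at [7:10]


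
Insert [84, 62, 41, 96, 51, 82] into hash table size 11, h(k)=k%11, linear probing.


Insert 84: h=7 -> slot 7
Insert 62: h=7, 1 probes -> slot 8
Insert 41: h=8, 1 probes -> slot 9
Insert 96: h=8, 2 probes -> slot 10
Insert 51: h=7, 4 probes -> slot 0
Insert 82: h=5 -> slot 5

Table: [51, None, None, None, None, 82, None, 84, 62, 41, 96]


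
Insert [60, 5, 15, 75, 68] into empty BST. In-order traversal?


Insert 60: root
Insert 5: L from 60
Insert 15: L from 60 -> R from 5
Insert 75: R from 60
Insert 68: R from 60 -> L from 75

In-order: [5, 15, 60, 68, 75]


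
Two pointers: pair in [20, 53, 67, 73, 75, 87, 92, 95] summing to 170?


lo=0(20)+hi=7(95)=115
lo=1(53)+hi=7(95)=148
lo=2(67)+hi=7(95)=162
lo=3(73)+hi=7(95)=168
lo=4(75)+hi=7(95)=170

Yes: 75+95=170


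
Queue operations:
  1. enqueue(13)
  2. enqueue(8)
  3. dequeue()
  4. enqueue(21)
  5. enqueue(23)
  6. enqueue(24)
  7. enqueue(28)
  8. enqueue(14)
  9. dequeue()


enqueue(13) -> [13]
enqueue(8) -> [13, 8]
dequeue()->13, [8]
enqueue(21) -> [8, 21]
enqueue(23) -> [8, 21, 23]
enqueue(24) -> [8, 21, 23, 24]
enqueue(28) -> [8, 21, 23, 24, 28]
enqueue(14) -> [8, 21, 23, 24, 28, 14]
dequeue()->8, [21, 23, 24, 28, 14]

Final queue: [21, 23, 24, 28, 14]


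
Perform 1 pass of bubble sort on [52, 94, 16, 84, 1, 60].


Initial: [52, 94, 16, 84, 1, 60]
Pass 1: [52, 16, 84, 1, 60, 94] (4 swaps)

After 1 pass: [52, 16, 84, 1, 60, 94]


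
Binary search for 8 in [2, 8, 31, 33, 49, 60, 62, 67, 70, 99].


Step 1: lo=0, hi=9, mid=4, val=49
Step 2: lo=0, hi=3, mid=1, val=8

Found at index 1


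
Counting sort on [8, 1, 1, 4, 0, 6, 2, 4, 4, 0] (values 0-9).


Input: [8, 1, 1, 4, 0, 6, 2, 4, 4, 0]
Counts: [2, 2, 1, 0, 3, 0, 1, 0, 1, 0]

Sorted: [0, 0, 1, 1, 2, 4, 4, 4, 6, 8]


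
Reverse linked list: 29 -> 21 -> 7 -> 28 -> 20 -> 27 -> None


Step 1: curr=29, set curr.next=prev(None) | reversed so far: 29
Step 2: curr=21, set curr.next=prev(29) | reversed so far: 21 -> 29
Step 3: curr=7, set curr.next=prev(21) | reversed so far: 7 -> 21 -> 29
Step 4: curr=28, set curr.next=prev(7) | reversed so far: 28 -> 7 -> 21 -> 29
Step 5: curr=20, set curr.next=prev(28) | reversed so far: 20 -> 28 -> 7 -> 21 -> 29
Step 6: curr=27, set curr.next=prev(20) | reversed so far: 27 -> 20 -> 28 -> 7 -> 21 -> 29

27 -> 20 -> 28 -> 7 -> 21 -> 29 -> None


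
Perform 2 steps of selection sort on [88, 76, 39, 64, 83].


Initial: [88, 76, 39, 64, 83]
Step 1: min=39 at 2
  Swap: [39, 76, 88, 64, 83]
Step 2: min=64 at 3
  Swap: [39, 64, 88, 76, 83]

After 2 steps: [39, 64, 88, 76, 83]


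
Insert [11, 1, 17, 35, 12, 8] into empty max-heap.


Insert 11: [11]
Insert 1: [11, 1]
Insert 17: [17, 1, 11]
Insert 35: [35, 17, 11, 1]
Insert 12: [35, 17, 11, 1, 12]
Insert 8: [35, 17, 11, 1, 12, 8]

Final heap: [35, 17, 11, 1, 12, 8]


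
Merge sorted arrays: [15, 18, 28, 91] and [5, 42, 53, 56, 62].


Take 5 from B
Take 15 from A
Take 18 from A
Take 28 from A
Take 42 from B
Take 53 from B
Take 56 from B
Take 62 from B

Merged: [5, 15, 18, 28, 42, 53, 56, 62, 91]


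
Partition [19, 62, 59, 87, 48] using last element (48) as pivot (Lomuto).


Pivot: 48
  19 <= 48: advance i (no swap)
Place pivot at 1: [19, 48, 59, 87, 62]

Partitioned: [19, 48, 59, 87, 62]


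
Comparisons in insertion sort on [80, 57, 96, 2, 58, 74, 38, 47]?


Algorithm: insertion sort
Input: [80, 57, 96, 2, 58, 74, 38, 47]
Sorted: [2, 38, 47, 57, 58, 74, 80, 96]

23


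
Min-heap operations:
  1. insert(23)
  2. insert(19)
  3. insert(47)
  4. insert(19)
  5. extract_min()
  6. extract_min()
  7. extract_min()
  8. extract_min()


insert(23) -> [23]
insert(19) -> [19, 23]
insert(47) -> [19, 23, 47]
insert(19) -> [19, 19, 47, 23]
extract_min()->19, [19, 23, 47]
extract_min()->19, [23, 47]
extract_min()->23, [47]
extract_min()->47, []

Final heap: []


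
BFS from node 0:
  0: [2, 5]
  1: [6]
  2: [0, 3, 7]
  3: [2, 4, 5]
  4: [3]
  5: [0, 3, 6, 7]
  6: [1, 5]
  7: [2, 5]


Visit 0, enqueue [2, 5]
Visit 2, enqueue [3, 7]
Visit 5, enqueue [6]
Visit 3, enqueue [4]
Visit 7, enqueue []
Visit 6, enqueue [1]
Visit 4, enqueue []
Visit 1, enqueue []

BFS order: [0, 2, 5, 3, 7, 6, 4, 1]


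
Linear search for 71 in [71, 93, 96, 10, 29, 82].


i=0: 71==71 found!

Found at 0, 1 comps


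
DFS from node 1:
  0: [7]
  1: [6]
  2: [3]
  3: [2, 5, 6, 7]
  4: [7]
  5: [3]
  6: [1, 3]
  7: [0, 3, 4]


Visit 1, push [6]
Visit 6, push [3]
Visit 3, push [7, 5, 2]
Visit 2, push []
Visit 5, push []
Visit 7, push [4, 0]
Visit 0, push []
Visit 4, push []

DFS order: [1, 6, 3, 2, 5, 7, 0, 4]


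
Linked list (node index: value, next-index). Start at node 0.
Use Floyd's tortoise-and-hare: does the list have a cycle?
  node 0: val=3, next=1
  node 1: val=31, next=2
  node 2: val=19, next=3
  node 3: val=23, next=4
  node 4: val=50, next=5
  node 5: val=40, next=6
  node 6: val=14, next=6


Floyd's tortoise (slow, +1) and hare (fast, +2):
  init: slow=0, fast=0
  step 1: slow=1, fast=2
  step 2: slow=2, fast=4
  step 3: slow=3, fast=6
  step 4: slow=4, fast=6
  step 5: slow=5, fast=6
  step 6: slow=6, fast=6
  slow == fast at node 6: cycle detected

Cycle: yes


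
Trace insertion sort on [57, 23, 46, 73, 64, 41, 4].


Initial: [57, 23, 46, 73, 64, 41, 4]
Insert 23: [23, 57, 46, 73, 64, 41, 4]
Insert 46: [23, 46, 57, 73, 64, 41, 4]
Insert 73: [23, 46, 57, 73, 64, 41, 4]
Insert 64: [23, 46, 57, 64, 73, 41, 4]
Insert 41: [23, 41, 46, 57, 64, 73, 4]
Insert 4: [4, 23, 41, 46, 57, 64, 73]

Sorted: [4, 23, 41, 46, 57, 64, 73]


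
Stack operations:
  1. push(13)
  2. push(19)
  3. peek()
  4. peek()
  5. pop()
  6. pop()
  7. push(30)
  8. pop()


push(13) -> [13]
push(19) -> [13, 19]
peek()->19
peek()->19
pop()->19, [13]
pop()->13, []
push(30) -> [30]
pop()->30, []

Final stack: []


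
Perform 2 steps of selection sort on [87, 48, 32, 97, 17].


Initial: [87, 48, 32, 97, 17]
Step 1: min=17 at 4
  Swap: [17, 48, 32, 97, 87]
Step 2: min=32 at 2
  Swap: [17, 32, 48, 97, 87]

After 2 steps: [17, 32, 48, 97, 87]


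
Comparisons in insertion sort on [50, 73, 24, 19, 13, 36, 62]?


Algorithm: insertion sort
Input: [50, 73, 24, 19, 13, 36, 62]
Sorted: [13, 19, 24, 36, 50, 62, 73]

15


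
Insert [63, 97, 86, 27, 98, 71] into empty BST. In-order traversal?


Insert 63: root
Insert 97: R from 63
Insert 86: R from 63 -> L from 97
Insert 27: L from 63
Insert 98: R from 63 -> R from 97
Insert 71: R from 63 -> L from 97 -> L from 86

In-order: [27, 63, 71, 86, 97, 98]


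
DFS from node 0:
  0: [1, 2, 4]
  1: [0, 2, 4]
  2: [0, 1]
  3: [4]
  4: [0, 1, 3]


Visit 0, push [4, 2, 1]
Visit 1, push [4, 2]
Visit 2, push []
Visit 4, push [3]
Visit 3, push []

DFS order: [0, 1, 2, 4, 3]


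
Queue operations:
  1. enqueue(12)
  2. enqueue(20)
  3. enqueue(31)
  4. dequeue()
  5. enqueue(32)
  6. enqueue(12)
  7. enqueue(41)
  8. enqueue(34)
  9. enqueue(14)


enqueue(12) -> [12]
enqueue(20) -> [12, 20]
enqueue(31) -> [12, 20, 31]
dequeue()->12, [20, 31]
enqueue(32) -> [20, 31, 32]
enqueue(12) -> [20, 31, 32, 12]
enqueue(41) -> [20, 31, 32, 12, 41]
enqueue(34) -> [20, 31, 32, 12, 41, 34]
enqueue(14) -> [20, 31, 32, 12, 41, 34, 14]

Final queue: [20, 31, 32, 12, 41, 34, 14]


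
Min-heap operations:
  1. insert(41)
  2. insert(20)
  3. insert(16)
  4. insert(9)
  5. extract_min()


insert(41) -> [41]
insert(20) -> [20, 41]
insert(16) -> [16, 41, 20]
insert(9) -> [9, 16, 20, 41]
extract_min()->9, [16, 41, 20]

Final heap: [16, 41, 20]


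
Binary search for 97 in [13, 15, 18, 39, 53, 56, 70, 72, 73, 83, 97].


Step 1: lo=0, hi=10, mid=5, val=56
Step 2: lo=6, hi=10, mid=8, val=73
Step 3: lo=9, hi=10, mid=9, val=83
Step 4: lo=10, hi=10, mid=10, val=97

Found at index 10


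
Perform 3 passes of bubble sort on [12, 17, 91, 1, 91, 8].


Initial: [12, 17, 91, 1, 91, 8]
Pass 1: [12, 17, 1, 91, 8, 91] (2 swaps)
Pass 2: [12, 1, 17, 8, 91, 91] (2 swaps)
Pass 3: [1, 12, 8, 17, 91, 91] (2 swaps)

After 3 passes: [1, 12, 8, 17, 91, 91]


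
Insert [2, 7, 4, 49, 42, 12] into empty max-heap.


Insert 2: [2]
Insert 7: [7, 2]
Insert 4: [7, 2, 4]
Insert 49: [49, 7, 4, 2]
Insert 42: [49, 42, 4, 2, 7]
Insert 12: [49, 42, 12, 2, 7, 4]

Final heap: [49, 42, 12, 2, 7, 4]


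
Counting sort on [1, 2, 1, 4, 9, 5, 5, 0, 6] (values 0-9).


Input: [1, 2, 1, 4, 9, 5, 5, 0, 6]
Counts: [1, 2, 1, 0, 1, 2, 1, 0, 0, 1]

Sorted: [0, 1, 1, 2, 4, 5, 5, 6, 9]


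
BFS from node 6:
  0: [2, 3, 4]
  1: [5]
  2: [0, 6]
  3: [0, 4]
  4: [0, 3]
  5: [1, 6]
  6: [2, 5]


Visit 6, enqueue [2, 5]
Visit 2, enqueue [0]
Visit 5, enqueue [1]
Visit 0, enqueue [3, 4]
Visit 1, enqueue []
Visit 3, enqueue []
Visit 4, enqueue []

BFS order: [6, 2, 5, 0, 1, 3, 4]


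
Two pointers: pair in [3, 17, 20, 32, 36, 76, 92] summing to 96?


lo=0(3)+hi=6(92)=95
lo=1(17)+hi=6(92)=109
lo=1(17)+hi=5(76)=93
lo=2(20)+hi=5(76)=96

Yes: 20+76=96


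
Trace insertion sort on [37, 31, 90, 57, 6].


Initial: [37, 31, 90, 57, 6]
Insert 31: [31, 37, 90, 57, 6]
Insert 90: [31, 37, 90, 57, 6]
Insert 57: [31, 37, 57, 90, 6]
Insert 6: [6, 31, 37, 57, 90]

Sorted: [6, 31, 37, 57, 90]


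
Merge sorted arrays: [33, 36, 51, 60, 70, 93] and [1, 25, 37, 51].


Take 1 from B
Take 25 from B
Take 33 from A
Take 36 from A
Take 37 from B
Take 51 from A
Take 51 from B

Merged: [1, 25, 33, 36, 37, 51, 51, 60, 70, 93]


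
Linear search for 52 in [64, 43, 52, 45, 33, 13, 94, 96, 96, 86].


i=0: 64!=52
i=1: 43!=52
i=2: 52==52 found!

Found at 2, 3 comps


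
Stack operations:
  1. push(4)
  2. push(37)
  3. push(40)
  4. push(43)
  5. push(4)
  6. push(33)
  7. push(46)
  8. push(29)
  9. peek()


push(4) -> [4]
push(37) -> [4, 37]
push(40) -> [4, 37, 40]
push(43) -> [4, 37, 40, 43]
push(4) -> [4, 37, 40, 43, 4]
push(33) -> [4, 37, 40, 43, 4, 33]
push(46) -> [4, 37, 40, 43, 4, 33, 46]
push(29) -> [4, 37, 40, 43, 4, 33, 46, 29]
peek()->29

Final stack: [4, 37, 40, 43, 4, 33, 46, 29]


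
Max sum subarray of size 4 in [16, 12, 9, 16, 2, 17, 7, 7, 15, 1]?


[0:4]: 53
[1:5]: 39
[2:6]: 44
[3:7]: 42
[4:8]: 33
[5:9]: 46
[6:10]: 30

Max: 53 at [0:4]


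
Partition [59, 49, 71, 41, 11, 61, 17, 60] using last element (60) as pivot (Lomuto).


Pivot: 60
  59 <= 60: advance i (no swap)
  49 <= 60: advance i (no swap)
  41 <= 60: swap -> [59, 49, 41, 71, 11, 61, 17, 60]
  11 <= 60: swap -> [59, 49, 41, 11, 71, 61, 17, 60]
  17 <= 60: swap -> [59, 49, 41, 11, 17, 61, 71, 60]
Place pivot at 5: [59, 49, 41, 11, 17, 60, 71, 61]

Partitioned: [59, 49, 41, 11, 17, 60, 71, 61]


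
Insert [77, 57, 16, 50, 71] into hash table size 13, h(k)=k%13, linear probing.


Insert 77: h=12 -> slot 12
Insert 57: h=5 -> slot 5
Insert 16: h=3 -> slot 3
Insert 50: h=11 -> slot 11
Insert 71: h=6 -> slot 6

Table: [None, None, None, 16, None, 57, 71, None, None, None, None, 50, 77]


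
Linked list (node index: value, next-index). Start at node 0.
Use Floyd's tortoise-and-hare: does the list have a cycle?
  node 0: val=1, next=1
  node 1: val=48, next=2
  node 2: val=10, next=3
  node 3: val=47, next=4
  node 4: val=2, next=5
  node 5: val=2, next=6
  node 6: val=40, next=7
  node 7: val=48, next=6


Floyd's tortoise (slow, +1) and hare (fast, +2):
  init: slow=0, fast=0
  step 1: slow=1, fast=2
  step 2: slow=2, fast=4
  step 3: slow=3, fast=6
  step 4: slow=4, fast=6
  step 5: slow=5, fast=6
  step 6: slow=6, fast=6
  slow == fast at node 6: cycle detected

Cycle: yes


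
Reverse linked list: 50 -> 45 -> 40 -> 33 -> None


Step 1: curr=50, set curr.next=prev(None) | reversed so far: 50
Step 2: curr=45, set curr.next=prev(50) | reversed so far: 45 -> 50
Step 3: curr=40, set curr.next=prev(45) | reversed so far: 40 -> 45 -> 50
Step 4: curr=33, set curr.next=prev(40) | reversed so far: 33 -> 40 -> 45 -> 50

33 -> 40 -> 45 -> 50 -> None


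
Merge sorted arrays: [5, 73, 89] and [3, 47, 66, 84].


Take 3 from B
Take 5 from A
Take 47 from B
Take 66 from B
Take 73 from A
Take 84 from B

Merged: [3, 5, 47, 66, 73, 84, 89]


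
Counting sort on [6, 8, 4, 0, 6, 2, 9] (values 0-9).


Input: [6, 8, 4, 0, 6, 2, 9]
Counts: [1, 0, 1, 0, 1, 0, 2, 0, 1, 1]

Sorted: [0, 2, 4, 6, 6, 8, 9]


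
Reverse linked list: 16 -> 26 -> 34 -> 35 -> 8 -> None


Step 1: curr=16, set curr.next=prev(None) | reversed so far: 16
Step 2: curr=26, set curr.next=prev(16) | reversed so far: 26 -> 16
Step 3: curr=34, set curr.next=prev(26) | reversed so far: 34 -> 26 -> 16
Step 4: curr=35, set curr.next=prev(34) | reversed so far: 35 -> 34 -> 26 -> 16
Step 5: curr=8, set curr.next=prev(35) | reversed so far: 8 -> 35 -> 34 -> 26 -> 16

8 -> 35 -> 34 -> 26 -> 16 -> None


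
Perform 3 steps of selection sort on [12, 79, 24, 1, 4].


Initial: [12, 79, 24, 1, 4]
Step 1: min=1 at 3
  Swap: [1, 79, 24, 12, 4]
Step 2: min=4 at 4
  Swap: [1, 4, 24, 12, 79]
Step 3: min=12 at 3
  Swap: [1, 4, 12, 24, 79]

After 3 steps: [1, 4, 12, 24, 79]


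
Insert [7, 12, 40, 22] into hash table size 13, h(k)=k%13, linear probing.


Insert 7: h=7 -> slot 7
Insert 12: h=12 -> slot 12
Insert 40: h=1 -> slot 1
Insert 22: h=9 -> slot 9

Table: [None, 40, None, None, None, None, None, 7, None, 22, None, None, 12]


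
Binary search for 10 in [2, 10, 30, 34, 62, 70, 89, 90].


Step 1: lo=0, hi=7, mid=3, val=34
Step 2: lo=0, hi=2, mid=1, val=10

Found at index 1


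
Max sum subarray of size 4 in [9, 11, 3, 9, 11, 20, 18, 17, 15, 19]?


[0:4]: 32
[1:5]: 34
[2:6]: 43
[3:7]: 58
[4:8]: 66
[5:9]: 70
[6:10]: 69

Max: 70 at [5:9]


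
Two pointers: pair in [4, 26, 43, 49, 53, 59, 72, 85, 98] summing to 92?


lo=0(4)+hi=8(98)=102
lo=0(4)+hi=7(85)=89
lo=1(26)+hi=7(85)=111
lo=1(26)+hi=6(72)=98
lo=1(26)+hi=5(59)=85
lo=2(43)+hi=5(59)=102
lo=2(43)+hi=4(53)=96
lo=2(43)+hi=3(49)=92

Yes: 43+49=92


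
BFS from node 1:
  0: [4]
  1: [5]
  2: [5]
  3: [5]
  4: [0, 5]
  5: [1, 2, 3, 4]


Visit 1, enqueue [5]
Visit 5, enqueue [2, 3, 4]
Visit 2, enqueue []
Visit 3, enqueue []
Visit 4, enqueue [0]
Visit 0, enqueue []

BFS order: [1, 5, 2, 3, 4, 0]


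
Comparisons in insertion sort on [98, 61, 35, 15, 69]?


Algorithm: insertion sort
Input: [98, 61, 35, 15, 69]
Sorted: [15, 35, 61, 69, 98]

8


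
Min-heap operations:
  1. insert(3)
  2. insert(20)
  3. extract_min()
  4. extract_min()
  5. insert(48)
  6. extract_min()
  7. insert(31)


insert(3) -> [3]
insert(20) -> [3, 20]
extract_min()->3, [20]
extract_min()->20, []
insert(48) -> [48]
extract_min()->48, []
insert(31) -> [31]

Final heap: [31]


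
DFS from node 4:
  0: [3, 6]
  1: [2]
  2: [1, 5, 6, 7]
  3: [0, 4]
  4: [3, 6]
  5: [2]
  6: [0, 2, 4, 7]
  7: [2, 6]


Visit 4, push [6, 3]
Visit 3, push [0]
Visit 0, push [6]
Visit 6, push [7, 2]
Visit 2, push [7, 5, 1]
Visit 1, push []
Visit 5, push []
Visit 7, push []

DFS order: [4, 3, 0, 6, 2, 1, 5, 7]


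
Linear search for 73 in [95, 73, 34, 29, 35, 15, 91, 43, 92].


i=0: 95!=73
i=1: 73==73 found!

Found at 1, 2 comps


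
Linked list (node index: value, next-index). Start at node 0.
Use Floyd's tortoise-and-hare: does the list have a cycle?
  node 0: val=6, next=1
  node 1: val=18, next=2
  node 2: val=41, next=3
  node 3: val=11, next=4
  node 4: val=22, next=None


Floyd's tortoise (slow, +1) and hare (fast, +2):
  init: slow=0, fast=0
  step 1: slow=1, fast=2
  step 2: slow=2, fast=4
  step 3: fast -> None, no cycle

Cycle: no


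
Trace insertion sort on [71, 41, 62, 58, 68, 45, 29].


Initial: [71, 41, 62, 58, 68, 45, 29]
Insert 41: [41, 71, 62, 58, 68, 45, 29]
Insert 62: [41, 62, 71, 58, 68, 45, 29]
Insert 58: [41, 58, 62, 71, 68, 45, 29]
Insert 68: [41, 58, 62, 68, 71, 45, 29]
Insert 45: [41, 45, 58, 62, 68, 71, 29]
Insert 29: [29, 41, 45, 58, 62, 68, 71]

Sorted: [29, 41, 45, 58, 62, 68, 71]


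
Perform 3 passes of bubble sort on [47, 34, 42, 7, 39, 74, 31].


Initial: [47, 34, 42, 7, 39, 74, 31]
Pass 1: [34, 42, 7, 39, 47, 31, 74] (5 swaps)
Pass 2: [34, 7, 39, 42, 31, 47, 74] (3 swaps)
Pass 3: [7, 34, 39, 31, 42, 47, 74] (2 swaps)

After 3 passes: [7, 34, 39, 31, 42, 47, 74]


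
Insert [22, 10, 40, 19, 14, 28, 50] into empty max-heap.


Insert 22: [22]
Insert 10: [22, 10]
Insert 40: [40, 10, 22]
Insert 19: [40, 19, 22, 10]
Insert 14: [40, 19, 22, 10, 14]
Insert 28: [40, 19, 28, 10, 14, 22]
Insert 50: [50, 19, 40, 10, 14, 22, 28]

Final heap: [50, 19, 40, 10, 14, 22, 28]


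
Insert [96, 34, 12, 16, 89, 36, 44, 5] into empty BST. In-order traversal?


Insert 96: root
Insert 34: L from 96
Insert 12: L from 96 -> L from 34
Insert 16: L from 96 -> L from 34 -> R from 12
Insert 89: L from 96 -> R from 34
Insert 36: L from 96 -> R from 34 -> L from 89
Insert 44: L from 96 -> R from 34 -> L from 89 -> R from 36
Insert 5: L from 96 -> L from 34 -> L from 12

In-order: [5, 12, 16, 34, 36, 44, 89, 96]


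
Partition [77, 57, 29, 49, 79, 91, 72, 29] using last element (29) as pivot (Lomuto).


Pivot: 29
  29 <= 29: swap -> [29, 57, 77, 49, 79, 91, 72, 29]
Place pivot at 1: [29, 29, 77, 49, 79, 91, 72, 57]

Partitioned: [29, 29, 77, 49, 79, 91, 72, 57]


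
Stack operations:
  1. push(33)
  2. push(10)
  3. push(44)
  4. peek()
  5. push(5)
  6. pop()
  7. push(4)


push(33) -> [33]
push(10) -> [33, 10]
push(44) -> [33, 10, 44]
peek()->44
push(5) -> [33, 10, 44, 5]
pop()->5, [33, 10, 44]
push(4) -> [33, 10, 44, 4]

Final stack: [33, 10, 44, 4]


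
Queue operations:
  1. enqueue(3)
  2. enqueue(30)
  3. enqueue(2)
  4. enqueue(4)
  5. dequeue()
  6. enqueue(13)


enqueue(3) -> [3]
enqueue(30) -> [3, 30]
enqueue(2) -> [3, 30, 2]
enqueue(4) -> [3, 30, 2, 4]
dequeue()->3, [30, 2, 4]
enqueue(13) -> [30, 2, 4, 13]

Final queue: [30, 2, 4, 13]


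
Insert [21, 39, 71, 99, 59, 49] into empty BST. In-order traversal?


Insert 21: root
Insert 39: R from 21
Insert 71: R from 21 -> R from 39
Insert 99: R from 21 -> R from 39 -> R from 71
Insert 59: R from 21 -> R from 39 -> L from 71
Insert 49: R from 21 -> R from 39 -> L from 71 -> L from 59

In-order: [21, 39, 49, 59, 71, 99]


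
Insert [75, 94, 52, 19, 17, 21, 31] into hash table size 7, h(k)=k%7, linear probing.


Insert 75: h=5 -> slot 5
Insert 94: h=3 -> slot 3
Insert 52: h=3, 1 probes -> slot 4
Insert 19: h=5, 1 probes -> slot 6
Insert 17: h=3, 4 probes -> slot 0
Insert 21: h=0, 1 probes -> slot 1
Insert 31: h=3, 6 probes -> slot 2

Table: [17, 21, 31, 94, 52, 75, 19]


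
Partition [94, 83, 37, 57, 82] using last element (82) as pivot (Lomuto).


Pivot: 82
  37 <= 82: swap -> [37, 83, 94, 57, 82]
  57 <= 82: swap -> [37, 57, 94, 83, 82]
Place pivot at 2: [37, 57, 82, 83, 94]

Partitioned: [37, 57, 82, 83, 94]


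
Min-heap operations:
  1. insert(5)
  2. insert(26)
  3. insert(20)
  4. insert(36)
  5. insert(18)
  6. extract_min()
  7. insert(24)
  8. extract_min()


insert(5) -> [5]
insert(26) -> [5, 26]
insert(20) -> [5, 26, 20]
insert(36) -> [5, 26, 20, 36]
insert(18) -> [5, 18, 20, 36, 26]
extract_min()->5, [18, 26, 20, 36]
insert(24) -> [18, 24, 20, 36, 26]
extract_min()->18, [20, 24, 26, 36]

Final heap: [20, 24, 26, 36]


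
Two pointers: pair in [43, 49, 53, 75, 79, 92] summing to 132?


lo=0(43)+hi=5(92)=135
lo=0(43)+hi=4(79)=122
lo=1(49)+hi=4(79)=128
lo=2(53)+hi=4(79)=132

Yes: 53+79=132


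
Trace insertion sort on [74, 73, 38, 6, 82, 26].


Initial: [74, 73, 38, 6, 82, 26]
Insert 73: [73, 74, 38, 6, 82, 26]
Insert 38: [38, 73, 74, 6, 82, 26]
Insert 6: [6, 38, 73, 74, 82, 26]
Insert 82: [6, 38, 73, 74, 82, 26]
Insert 26: [6, 26, 38, 73, 74, 82]

Sorted: [6, 26, 38, 73, 74, 82]


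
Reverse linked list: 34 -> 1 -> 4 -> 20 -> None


Step 1: curr=34, set curr.next=prev(None) | reversed so far: 34
Step 2: curr=1, set curr.next=prev(34) | reversed so far: 1 -> 34
Step 3: curr=4, set curr.next=prev(1) | reversed so far: 4 -> 1 -> 34
Step 4: curr=20, set curr.next=prev(4) | reversed so far: 20 -> 4 -> 1 -> 34

20 -> 4 -> 1 -> 34 -> None


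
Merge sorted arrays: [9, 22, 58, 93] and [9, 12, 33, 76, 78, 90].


Take 9 from A
Take 9 from B
Take 12 from B
Take 22 from A
Take 33 from B
Take 58 from A
Take 76 from B
Take 78 from B
Take 90 from B

Merged: [9, 9, 12, 22, 33, 58, 76, 78, 90, 93]


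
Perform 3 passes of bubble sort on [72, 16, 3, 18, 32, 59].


Initial: [72, 16, 3, 18, 32, 59]
Pass 1: [16, 3, 18, 32, 59, 72] (5 swaps)
Pass 2: [3, 16, 18, 32, 59, 72] (1 swaps)
Pass 3: [3, 16, 18, 32, 59, 72] (0 swaps)

After 3 passes: [3, 16, 18, 32, 59, 72]


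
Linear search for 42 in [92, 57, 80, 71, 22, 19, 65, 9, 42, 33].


i=0: 92!=42
i=1: 57!=42
i=2: 80!=42
i=3: 71!=42
i=4: 22!=42
i=5: 19!=42
i=6: 65!=42
i=7: 9!=42
i=8: 42==42 found!

Found at 8, 9 comps


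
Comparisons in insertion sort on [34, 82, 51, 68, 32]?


Algorithm: insertion sort
Input: [34, 82, 51, 68, 32]
Sorted: [32, 34, 51, 68, 82]

9


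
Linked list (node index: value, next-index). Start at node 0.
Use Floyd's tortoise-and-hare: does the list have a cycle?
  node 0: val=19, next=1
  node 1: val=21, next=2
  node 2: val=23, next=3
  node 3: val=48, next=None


Floyd's tortoise (slow, +1) and hare (fast, +2):
  init: slow=0, fast=0
  step 1: slow=1, fast=2
  step 2: fast 2->3->None, no cycle

Cycle: no


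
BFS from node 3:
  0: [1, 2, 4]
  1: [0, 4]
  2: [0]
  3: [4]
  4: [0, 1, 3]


Visit 3, enqueue [4]
Visit 4, enqueue [0, 1]
Visit 0, enqueue [2]
Visit 1, enqueue []
Visit 2, enqueue []

BFS order: [3, 4, 0, 1, 2]


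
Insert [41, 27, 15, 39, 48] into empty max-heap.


Insert 41: [41]
Insert 27: [41, 27]
Insert 15: [41, 27, 15]
Insert 39: [41, 39, 15, 27]
Insert 48: [48, 41, 15, 27, 39]

Final heap: [48, 41, 15, 27, 39]


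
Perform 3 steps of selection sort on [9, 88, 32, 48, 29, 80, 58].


Initial: [9, 88, 32, 48, 29, 80, 58]
Step 1: min=9 at 0
  Swap: [9, 88, 32, 48, 29, 80, 58]
Step 2: min=29 at 4
  Swap: [9, 29, 32, 48, 88, 80, 58]
Step 3: min=32 at 2
  Swap: [9, 29, 32, 48, 88, 80, 58]

After 3 steps: [9, 29, 32, 48, 88, 80, 58]


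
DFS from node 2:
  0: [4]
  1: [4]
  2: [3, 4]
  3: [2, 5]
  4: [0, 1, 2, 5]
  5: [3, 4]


Visit 2, push [4, 3]
Visit 3, push [5]
Visit 5, push [4]
Visit 4, push [1, 0]
Visit 0, push []
Visit 1, push []

DFS order: [2, 3, 5, 4, 0, 1]


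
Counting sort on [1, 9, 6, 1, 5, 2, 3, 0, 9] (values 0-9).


Input: [1, 9, 6, 1, 5, 2, 3, 0, 9]
Counts: [1, 2, 1, 1, 0, 1, 1, 0, 0, 2]

Sorted: [0, 1, 1, 2, 3, 5, 6, 9, 9]


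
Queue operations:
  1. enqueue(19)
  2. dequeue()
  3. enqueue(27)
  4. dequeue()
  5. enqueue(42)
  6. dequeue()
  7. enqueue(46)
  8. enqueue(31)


enqueue(19) -> [19]
dequeue()->19, []
enqueue(27) -> [27]
dequeue()->27, []
enqueue(42) -> [42]
dequeue()->42, []
enqueue(46) -> [46]
enqueue(31) -> [46, 31]

Final queue: [46, 31]


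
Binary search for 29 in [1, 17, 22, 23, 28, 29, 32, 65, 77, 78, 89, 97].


Step 1: lo=0, hi=11, mid=5, val=29

Found at index 5


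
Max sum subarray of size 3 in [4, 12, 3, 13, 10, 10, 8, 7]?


[0:3]: 19
[1:4]: 28
[2:5]: 26
[3:6]: 33
[4:7]: 28
[5:8]: 25

Max: 33 at [3:6]


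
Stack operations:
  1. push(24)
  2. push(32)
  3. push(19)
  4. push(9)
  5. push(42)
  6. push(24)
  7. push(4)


push(24) -> [24]
push(32) -> [24, 32]
push(19) -> [24, 32, 19]
push(9) -> [24, 32, 19, 9]
push(42) -> [24, 32, 19, 9, 42]
push(24) -> [24, 32, 19, 9, 42, 24]
push(4) -> [24, 32, 19, 9, 42, 24, 4]

Final stack: [24, 32, 19, 9, 42, 24, 4]


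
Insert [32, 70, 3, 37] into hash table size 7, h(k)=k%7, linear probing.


Insert 32: h=4 -> slot 4
Insert 70: h=0 -> slot 0
Insert 3: h=3 -> slot 3
Insert 37: h=2 -> slot 2

Table: [70, None, 37, 3, 32, None, None]


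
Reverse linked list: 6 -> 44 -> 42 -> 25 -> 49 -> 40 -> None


Step 1: curr=6, set curr.next=prev(None) | reversed so far: 6
Step 2: curr=44, set curr.next=prev(6) | reversed so far: 44 -> 6
Step 3: curr=42, set curr.next=prev(44) | reversed so far: 42 -> 44 -> 6
Step 4: curr=25, set curr.next=prev(42) | reversed so far: 25 -> 42 -> 44 -> 6
Step 5: curr=49, set curr.next=prev(25) | reversed so far: 49 -> 25 -> 42 -> 44 -> 6
Step 6: curr=40, set curr.next=prev(49) | reversed so far: 40 -> 49 -> 25 -> 42 -> 44 -> 6

40 -> 49 -> 25 -> 42 -> 44 -> 6 -> None


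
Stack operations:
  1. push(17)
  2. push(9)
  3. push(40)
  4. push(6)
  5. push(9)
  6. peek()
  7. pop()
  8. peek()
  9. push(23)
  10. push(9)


push(17) -> [17]
push(9) -> [17, 9]
push(40) -> [17, 9, 40]
push(6) -> [17, 9, 40, 6]
push(9) -> [17, 9, 40, 6, 9]
peek()->9
pop()->9, [17, 9, 40, 6]
peek()->6
push(23) -> [17, 9, 40, 6, 23]
push(9) -> [17, 9, 40, 6, 23, 9]

Final stack: [17, 9, 40, 6, 23, 9]


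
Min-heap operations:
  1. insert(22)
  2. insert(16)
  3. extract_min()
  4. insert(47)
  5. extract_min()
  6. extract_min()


insert(22) -> [22]
insert(16) -> [16, 22]
extract_min()->16, [22]
insert(47) -> [22, 47]
extract_min()->22, [47]
extract_min()->47, []

Final heap: []


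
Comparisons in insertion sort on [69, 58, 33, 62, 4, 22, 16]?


Algorithm: insertion sort
Input: [69, 58, 33, 62, 4, 22, 16]
Sorted: [4, 16, 22, 33, 58, 62, 69]

20


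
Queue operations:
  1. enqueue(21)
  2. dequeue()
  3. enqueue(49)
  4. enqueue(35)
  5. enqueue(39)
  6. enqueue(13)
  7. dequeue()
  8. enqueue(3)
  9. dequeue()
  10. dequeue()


enqueue(21) -> [21]
dequeue()->21, []
enqueue(49) -> [49]
enqueue(35) -> [49, 35]
enqueue(39) -> [49, 35, 39]
enqueue(13) -> [49, 35, 39, 13]
dequeue()->49, [35, 39, 13]
enqueue(3) -> [35, 39, 13, 3]
dequeue()->35, [39, 13, 3]
dequeue()->39, [13, 3]

Final queue: [13, 3]


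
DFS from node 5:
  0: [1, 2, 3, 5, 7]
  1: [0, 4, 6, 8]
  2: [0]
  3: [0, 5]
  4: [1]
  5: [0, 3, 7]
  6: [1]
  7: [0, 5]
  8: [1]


Visit 5, push [7, 3, 0]
Visit 0, push [7, 3, 2, 1]
Visit 1, push [8, 6, 4]
Visit 4, push []
Visit 6, push []
Visit 8, push []
Visit 2, push []
Visit 3, push []
Visit 7, push []

DFS order: [5, 0, 1, 4, 6, 8, 2, 3, 7]


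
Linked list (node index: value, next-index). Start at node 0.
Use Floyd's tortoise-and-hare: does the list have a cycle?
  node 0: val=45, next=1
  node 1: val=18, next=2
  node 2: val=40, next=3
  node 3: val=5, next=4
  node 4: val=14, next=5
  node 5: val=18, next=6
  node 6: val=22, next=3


Floyd's tortoise (slow, +1) and hare (fast, +2):
  init: slow=0, fast=0
  step 1: slow=1, fast=2
  step 2: slow=2, fast=4
  step 3: slow=3, fast=6
  step 4: slow=4, fast=4
  slow == fast at node 4: cycle detected

Cycle: yes


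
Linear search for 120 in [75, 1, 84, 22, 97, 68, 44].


i=0: 75!=120
i=1: 1!=120
i=2: 84!=120
i=3: 22!=120
i=4: 97!=120
i=5: 68!=120
i=6: 44!=120

Not found, 7 comps


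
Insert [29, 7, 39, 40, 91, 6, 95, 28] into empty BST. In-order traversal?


Insert 29: root
Insert 7: L from 29
Insert 39: R from 29
Insert 40: R from 29 -> R from 39
Insert 91: R from 29 -> R from 39 -> R from 40
Insert 6: L from 29 -> L from 7
Insert 95: R from 29 -> R from 39 -> R from 40 -> R from 91
Insert 28: L from 29 -> R from 7

In-order: [6, 7, 28, 29, 39, 40, 91, 95]


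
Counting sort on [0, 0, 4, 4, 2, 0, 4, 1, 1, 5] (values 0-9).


Input: [0, 0, 4, 4, 2, 0, 4, 1, 1, 5]
Counts: [3, 2, 1, 0, 3, 1, 0, 0, 0, 0]

Sorted: [0, 0, 0, 1, 1, 2, 4, 4, 4, 5]


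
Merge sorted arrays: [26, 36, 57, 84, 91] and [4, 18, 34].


Take 4 from B
Take 18 from B
Take 26 from A
Take 34 from B

Merged: [4, 18, 26, 34, 36, 57, 84, 91]


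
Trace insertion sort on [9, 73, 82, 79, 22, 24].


Initial: [9, 73, 82, 79, 22, 24]
Insert 73: [9, 73, 82, 79, 22, 24]
Insert 82: [9, 73, 82, 79, 22, 24]
Insert 79: [9, 73, 79, 82, 22, 24]
Insert 22: [9, 22, 73, 79, 82, 24]
Insert 24: [9, 22, 24, 73, 79, 82]

Sorted: [9, 22, 24, 73, 79, 82]


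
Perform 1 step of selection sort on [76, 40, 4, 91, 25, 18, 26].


Initial: [76, 40, 4, 91, 25, 18, 26]
Step 1: min=4 at 2
  Swap: [4, 40, 76, 91, 25, 18, 26]

After 1 step: [4, 40, 76, 91, 25, 18, 26]


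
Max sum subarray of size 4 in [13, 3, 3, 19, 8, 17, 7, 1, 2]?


[0:4]: 38
[1:5]: 33
[2:6]: 47
[3:7]: 51
[4:8]: 33
[5:9]: 27

Max: 51 at [3:7]


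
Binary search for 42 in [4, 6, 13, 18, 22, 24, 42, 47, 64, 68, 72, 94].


Step 1: lo=0, hi=11, mid=5, val=24
Step 2: lo=6, hi=11, mid=8, val=64
Step 3: lo=6, hi=7, mid=6, val=42

Found at index 6


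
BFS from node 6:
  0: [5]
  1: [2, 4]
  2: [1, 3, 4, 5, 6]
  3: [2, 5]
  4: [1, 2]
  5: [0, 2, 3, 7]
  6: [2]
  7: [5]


Visit 6, enqueue [2]
Visit 2, enqueue [1, 3, 4, 5]
Visit 1, enqueue []
Visit 3, enqueue []
Visit 4, enqueue []
Visit 5, enqueue [0, 7]
Visit 0, enqueue []
Visit 7, enqueue []

BFS order: [6, 2, 1, 3, 4, 5, 0, 7]


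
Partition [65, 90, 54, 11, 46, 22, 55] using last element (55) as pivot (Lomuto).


Pivot: 55
  54 <= 55: swap -> [54, 90, 65, 11, 46, 22, 55]
  11 <= 55: swap -> [54, 11, 65, 90, 46, 22, 55]
  46 <= 55: swap -> [54, 11, 46, 90, 65, 22, 55]
  22 <= 55: swap -> [54, 11, 46, 22, 65, 90, 55]
Place pivot at 4: [54, 11, 46, 22, 55, 90, 65]

Partitioned: [54, 11, 46, 22, 55, 90, 65]


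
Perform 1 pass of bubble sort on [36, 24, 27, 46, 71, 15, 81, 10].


Initial: [36, 24, 27, 46, 71, 15, 81, 10]
Pass 1: [24, 27, 36, 46, 15, 71, 10, 81] (4 swaps)

After 1 pass: [24, 27, 36, 46, 15, 71, 10, 81]


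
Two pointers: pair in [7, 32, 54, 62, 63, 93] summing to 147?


lo=0(7)+hi=5(93)=100
lo=1(32)+hi=5(93)=125
lo=2(54)+hi=5(93)=147

Yes: 54+93=147


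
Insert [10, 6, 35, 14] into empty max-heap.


Insert 10: [10]
Insert 6: [10, 6]
Insert 35: [35, 6, 10]
Insert 14: [35, 14, 10, 6]

Final heap: [35, 14, 10, 6]


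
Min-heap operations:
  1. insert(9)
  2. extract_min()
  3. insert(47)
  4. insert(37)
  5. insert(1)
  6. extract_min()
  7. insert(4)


insert(9) -> [9]
extract_min()->9, []
insert(47) -> [47]
insert(37) -> [37, 47]
insert(1) -> [1, 47, 37]
extract_min()->1, [37, 47]
insert(4) -> [4, 47, 37]

Final heap: [4, 47, 37]


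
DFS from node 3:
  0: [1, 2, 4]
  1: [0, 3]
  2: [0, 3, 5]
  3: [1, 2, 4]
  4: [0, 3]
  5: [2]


Visit 3, push [4, 2, 1]
Visit 1, push [0]
Visit 0, push [4, 2]
Visit 2, push [5]
Visit 5, push []
Visit 4, push []

DFS order: [3, 1, 0, 2, 5, 4]


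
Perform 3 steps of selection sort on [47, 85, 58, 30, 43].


Initial: [47, 85, 58, 30, 43]
Step 1: min=30 at 3
  Swap: [30, 85, 58, 47, 43]
Step 2: min=43 at 4
  Swap: [30, 43, 58, 47, 85]
Step 3: min=47 at 3
  Swap: [30, 43, 47, 58, 85]

After 3 steps: [30, 43, 47, 58, 85]


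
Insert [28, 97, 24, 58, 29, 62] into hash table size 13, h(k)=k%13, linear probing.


Insert 28: h=2 -> slot 2
Insert 97: h=6 -> slot 6
Insert 24: h=11 -> slot 11
Insert 58: h=6, 1 probes -> slot 7
Insert 29: h=3 -> slot 3
Insert 62: h=10 -> slot 10

Table: [None, None, 28, 29, None, None, 97, 58, None, None, 62, 24, None]


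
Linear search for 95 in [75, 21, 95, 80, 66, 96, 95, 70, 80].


i=0: 75!=95
i=1: 21!=95
i=2: 95==95 found!

Found at 2, 3 comps


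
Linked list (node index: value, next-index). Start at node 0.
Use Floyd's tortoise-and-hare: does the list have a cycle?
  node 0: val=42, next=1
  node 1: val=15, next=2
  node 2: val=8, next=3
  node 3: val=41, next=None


Floyd's tortoise (slow, +1) and hare (fast, +2):
  init: slow=0, fast=0
  step 1: slow=1, fast=2
  step 2: fast 2->3->None, no cycle

Cycle: no


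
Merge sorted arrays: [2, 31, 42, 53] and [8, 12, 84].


Take 2 from A
Take 8 from B
Take 12 from B
Take 31 from A
Take 42 from A
Take 53 from A

Merged: [2, 8, 12, 31, 42, 53, 84]


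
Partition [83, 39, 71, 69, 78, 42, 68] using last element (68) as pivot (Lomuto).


Pivot: 68
  39 <= 68: swap -> [39, 83, 71, 69, 78, 42, 68]
  42 <= 68: swap -> [39, 42, 71, 69, 78, 83, 68]
Place pivot at 2: [39, 42, 68, 69, 78, 83, 71]

Partitioned: [39, 42, 68, 69, 78, 83, 71]


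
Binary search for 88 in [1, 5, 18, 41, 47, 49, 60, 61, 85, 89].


Step 1: lo=0, hi=9, mid=4, val=47
Step 2: lo=5, hi=9, mid=7, val=61
Step 3: lo=8, hi=9, mid=8, val=85
Step 4: lo=9, hi=9, mid=9, val=89

Not found


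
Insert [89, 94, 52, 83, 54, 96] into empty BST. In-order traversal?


Insert 89: root
Insert 94: R from 89
Insert 52: L from 89
Insert 83: L from 89 -> R from 52
Insert 54: L from 89 -> R from 52 -> L from 83
Insert 96: R from 89 -> R from 94

In-order: [52, 54, 83, 89, 94, 96]


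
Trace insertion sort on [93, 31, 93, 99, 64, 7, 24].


Initial: [93, 31, 93, 99, 64, 7, 24]
Insert 31: [31, 93, 93, 99, 64, 7, 24]
Insert 93: [31, 93, 93, 99, 64, 7, 24]
Insert 99: [31, 93, 93, 99, 64, 7, 24]
Insert 64: [31, 64, 93, 93, 99, 7, 24]
Insert 7: [7, 31, 64, 93, 93, 99, 24]
Insert 24: [7, 24, 31, 64, 93, 93, 99]

Sorted: [7, 24, 31, 64, 93, 93, 99]


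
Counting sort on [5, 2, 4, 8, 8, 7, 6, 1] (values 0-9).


Input: [5, 2, 4, 8, 8, 7, 6, 1]
Counts: [0, 1, 1, 0, 1, 1, 1, 1, 2, 0]

Sorted: [1, 2, 4, 5, 6, 7, 8, 8]


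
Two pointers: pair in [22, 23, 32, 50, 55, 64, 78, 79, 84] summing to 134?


lo=0(22)+hi=8(84)=106
lo=1(23)+hi=8(84)=107
lo=2(32)+hi=8(84)=116
lo=3(50)+hi=8(84)=134

Yes: 50+84=134


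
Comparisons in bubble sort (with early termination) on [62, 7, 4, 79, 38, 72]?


Algorithm: bubble sort (with early termination)
Input: [62, 7, 4, 79, 38, 72]
Sorted: [4, 7, 38, 62, 72, 79]

12


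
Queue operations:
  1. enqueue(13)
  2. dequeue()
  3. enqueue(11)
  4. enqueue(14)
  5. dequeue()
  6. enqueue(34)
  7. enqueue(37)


enqueue(13) -> [13]
dequeue()->13, []
enqueue(11) -> [11]
enqueue(14) -> [11, 14]
dequeue()->11, [14]
enqueue(34) -> [14, 34]
enqueue(37) -> [14, 34, 37]

Final queue: [14, 34, 37]


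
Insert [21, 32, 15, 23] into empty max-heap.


Insert 21: [21]
Insert 32: [32, 21]
Insert 15: [32, 21, 15]
Insert 23: [32, 23, 15, 21]

Final heap: [32, 23, 15, 21]


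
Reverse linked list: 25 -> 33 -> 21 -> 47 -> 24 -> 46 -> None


Step 1: curr=25, set curr.next=prev(None) | reversed so far: 25
Step 2: curr=33, set curr.next=prev(25) | reversed so far: 33 -> 25
Step 3: curr=21, set curr.next=prev(33) | reversed so far: 21 -> 33 -> 25
Step 4: curr=47, set curr.next=prev(21) | reversed so far: 47 -> 21 -> 33 -> 25
Step 5: curr=24, set curr.next=prev(47) | reversed so far: 24 -> 47 -> 21 -> 33 -> 25
Step 6: curr=46, set curr.next=prev(24) | reversed so far: 46 -> 24 -> 47 -> 21 -> 33 -> 25

46 -> 24 -> 47 -> 21 -> 33 -> 25 -> None


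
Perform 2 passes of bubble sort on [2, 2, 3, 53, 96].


Initial: [2, 2, 3, 53, 96]
Pass 1: [2, 2, 3, 53, 96] (0 swaps)
Pass 2: [2, 2, 3, 53, 96] (0 swaps)

After 2 passes: [2, 2, 3, 53, 96]


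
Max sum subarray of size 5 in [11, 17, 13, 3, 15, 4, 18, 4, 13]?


[0:5]: 59
[1:6]: 52
[2:7]: 53
[3:8]: 44
[4:9]: 54

Max: 59 at [0:5]


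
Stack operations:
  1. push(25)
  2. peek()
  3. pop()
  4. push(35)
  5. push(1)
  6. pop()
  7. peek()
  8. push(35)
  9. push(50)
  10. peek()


push(25) -> [25]
peek()->25
pop()->25, []
push(35) -> [35]
push(1) -> [35, 1]
pop()->1, [35]
peek()->35
push(35) -> [35, 35]
push(50) -> [35, 35, 50]
peek()->50

Final stack: [35, 35, 50]


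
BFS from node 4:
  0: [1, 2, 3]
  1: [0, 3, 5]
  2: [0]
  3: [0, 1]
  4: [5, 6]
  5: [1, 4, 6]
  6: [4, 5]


Visit 4, enqueue [5, 6]
Visit 5, enqueue [1]
Visit 6, enqueue []
Visit 1, enqueue [0, 3]
Visit 0, enqueue [2]
Visit 3, enqueue []
Visit 2, enqueue []

BFS order: [4, 5, 6, 1, 0, 3, 2]


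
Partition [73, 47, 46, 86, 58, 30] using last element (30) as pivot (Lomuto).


Pivot: 30
Place pivot at 0: [30, 47, 46, 86, 58, 73]

Partitioned: [30, 47, 46, 86, 58, 73]


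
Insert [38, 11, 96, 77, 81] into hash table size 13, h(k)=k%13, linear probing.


Insert 38: h=12 -> slot 12
Insert 11: h=11 -> slot 11
Insert 96: h=5 -> slot 5
Insert 77: h=12, 1 probes -> slot 0
Insert 81: h=3 -> slot 3

Table: [77, None, None, 81, None, 96, None, None, None, None, None, 11, 38]


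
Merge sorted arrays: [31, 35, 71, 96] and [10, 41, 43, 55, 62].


Take 10 from B
Take 31 from A
Take 35 from A
Take 41 from B
Take 43 from B
Take 55 from B
Take 62 from B

Merged: [10, 31, 35, 41, 43, 55, 62, 71, 96]


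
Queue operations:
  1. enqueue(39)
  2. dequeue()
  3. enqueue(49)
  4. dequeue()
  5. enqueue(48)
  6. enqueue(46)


enqueue(39) -> [39]
dequeue()->39, []
enqueue(49) -> [49]
dequeue()->49, []
enqueue(48) -> [48]
enqueue(46) -> [48, 46]

Final queue: [48, 46]


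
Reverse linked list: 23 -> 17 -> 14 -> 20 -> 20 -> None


Step 1: curr=23, set curr.next=prev(None) | reversed so far: 23
Step 2: curr=17, set curr.next=prev(23) | reversed so far: 17 -> 23
Step 3: curr=14, set curr.next=prev(17) | reversed so far: 14 -> 17 -> 23
Step 4: curr=20, set curr.next=prev(14) | reversed so far: 20 -> 14 -> 17 -> 23
Step 5: curr=20, set curr.next=prev(20) | reversed so far: 20 -> 20 -> 14 -> 17 -> 23

20 -> 20 -> 14 -> 17 -> 23 -> None


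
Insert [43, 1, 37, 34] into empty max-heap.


Insert 43: [43]
Insert 1: [43, 1]
Insert 37: [43, 1, 37]
Insert 34: [43, 34, 37, 1]

Final heap: [43, 34, 37, 1]


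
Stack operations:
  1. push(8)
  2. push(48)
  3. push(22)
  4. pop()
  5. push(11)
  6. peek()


push(8) -> [8]
push(48) -> [8, 48]
push(22) -> [8, 48, 22]
pop()->22, [8, 48]
push(11) -> [8, 48, 11]
peek()->11

Final stack: [8, 48, 11]


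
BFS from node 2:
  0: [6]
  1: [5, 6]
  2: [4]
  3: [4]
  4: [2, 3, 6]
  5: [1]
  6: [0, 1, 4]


Visit 2, enqueue [4]
Visit 4, enqueue [3, 6]
Visit 3, enqueue []
Visit 6, enqueue [0, 1]
Visit 0, enqueue []
Visit 1, enqueue [5]
Visit 5, enqueue []

BFS order: [2, 4, 3, 6, 0, 1, 5]


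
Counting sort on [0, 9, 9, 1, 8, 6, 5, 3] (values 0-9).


Input: [0, 9, 9, 1, 8, 6, 5, 3]
Counts: [1, 1, 0, 1, 0, 1, 1, 0, 1, 2]

Sorted: [0, 1, 3, 5, 6, 8, 9, 9]


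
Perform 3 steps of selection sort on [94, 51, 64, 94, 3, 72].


Initial: [94, 51, 64, 94, 3, 72]
Step 1: min=3 at 4
  Swap: [3, 51, 64, 94, 94, 72]
Step 2: min=51 at 1
  Swap: [3, 51, 64, 94, 94, 72]
Step 3: min=64 at 2
  Swap: [3, 51, 64, 94, 94, 72]

After 3 steps: [3, 51, 64, 94, 94, 72]


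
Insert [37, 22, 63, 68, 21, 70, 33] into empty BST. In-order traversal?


Insert 37: root
Insert 22: L from 37
Insert 63: R from 37
Insert 68: R from 37 -> R from 63
Insert 21: L from 37 -> L from 22
Insert 70: R from 37 -> R from 63 -> R from 68
Insert 33: L from 37 -> R from 22

In-order: [21, 22, 33, 37, 63, 68, 70]


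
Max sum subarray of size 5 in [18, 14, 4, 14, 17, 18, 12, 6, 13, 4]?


[0:5]: 67
[1:6]: 67
[2:7]: 65
[3:8]: 67
[4:9]: 66
[5:10]: 53

Max: 67 at [0:5]


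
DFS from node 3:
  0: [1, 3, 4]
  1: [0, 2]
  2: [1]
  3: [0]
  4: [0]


Visit 3, push [0]
Visit 0, push [4, 1]
Visit 1, push [2]
Visit 2, push []
Visit 4, push []

DFS order: [3, 0, 1, 2, 4]


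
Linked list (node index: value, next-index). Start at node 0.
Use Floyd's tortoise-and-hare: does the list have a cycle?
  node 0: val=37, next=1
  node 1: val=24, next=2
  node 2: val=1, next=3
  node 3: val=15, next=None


Floyd's tortoise (slow, +1) and hare (fast, +2):
  init: slow=0, fast=0
  step 1: slow=1, fast=2
  step 2: fast 2->3->None, no cycle

Cycle: no


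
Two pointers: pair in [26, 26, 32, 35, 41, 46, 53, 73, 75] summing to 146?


lo=0(26)+hi=8(75)=101
lo=1(26)+hi=8(75)=101
lo=2(32)+hi=8(75)=107
lo=3(35)+hi=8(75)=110
lo=4(41)+hi=8(75)=116
lo=5(46)+hi=8(75)=121
lo=6(53)+hi=8(75)=128
lo=7(73)+hi=8(75)=148

No pair found
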